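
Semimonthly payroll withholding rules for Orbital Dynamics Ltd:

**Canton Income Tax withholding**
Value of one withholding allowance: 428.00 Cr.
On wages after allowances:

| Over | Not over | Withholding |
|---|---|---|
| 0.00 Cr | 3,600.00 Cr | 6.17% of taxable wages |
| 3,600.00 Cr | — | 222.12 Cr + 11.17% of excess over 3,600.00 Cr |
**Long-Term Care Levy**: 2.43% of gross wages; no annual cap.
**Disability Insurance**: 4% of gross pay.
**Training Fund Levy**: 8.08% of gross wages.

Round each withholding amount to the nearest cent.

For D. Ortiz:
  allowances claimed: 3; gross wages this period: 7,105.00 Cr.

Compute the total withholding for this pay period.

1,501.14 Cr

Canton Income Tax: taxable = 7,105.00 Cr − 3×428.00 Cr = 5,821.00 Cr
  222.12 Cr + 11.17% × (5,821.00 Cr − 3,600.00 Cr) = 222.12 Cr + 11.17% × 2,221.00 Cr = 470.21 Cr
Long-Term Care Levy: 2.43% × 7,105.00 Cr = 172.65 Cr
Disability Insurance: 4% × 7,105.00 Cr = 284.20 Cr
Training Fund Levy: 8.08% × 7,105.00 Cr = 574.08 Cr
Total: 470.21 Cr + 172.65 Cr + 284.20 Cr + 574.08 Cr = 1,501.14 Cr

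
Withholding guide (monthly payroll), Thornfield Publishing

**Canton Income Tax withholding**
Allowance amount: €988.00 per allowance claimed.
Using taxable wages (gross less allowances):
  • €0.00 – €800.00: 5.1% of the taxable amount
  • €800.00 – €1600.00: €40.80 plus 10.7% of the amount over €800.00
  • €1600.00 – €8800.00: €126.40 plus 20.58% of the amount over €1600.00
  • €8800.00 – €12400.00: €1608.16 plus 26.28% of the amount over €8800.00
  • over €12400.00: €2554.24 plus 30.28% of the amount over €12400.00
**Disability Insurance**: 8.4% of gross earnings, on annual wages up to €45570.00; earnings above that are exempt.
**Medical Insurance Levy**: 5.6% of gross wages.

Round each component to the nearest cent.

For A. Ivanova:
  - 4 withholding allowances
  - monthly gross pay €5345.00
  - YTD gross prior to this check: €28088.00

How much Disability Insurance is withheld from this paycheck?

Disability Insurance: 8.4% × €5345.00 = €448.98

€448.98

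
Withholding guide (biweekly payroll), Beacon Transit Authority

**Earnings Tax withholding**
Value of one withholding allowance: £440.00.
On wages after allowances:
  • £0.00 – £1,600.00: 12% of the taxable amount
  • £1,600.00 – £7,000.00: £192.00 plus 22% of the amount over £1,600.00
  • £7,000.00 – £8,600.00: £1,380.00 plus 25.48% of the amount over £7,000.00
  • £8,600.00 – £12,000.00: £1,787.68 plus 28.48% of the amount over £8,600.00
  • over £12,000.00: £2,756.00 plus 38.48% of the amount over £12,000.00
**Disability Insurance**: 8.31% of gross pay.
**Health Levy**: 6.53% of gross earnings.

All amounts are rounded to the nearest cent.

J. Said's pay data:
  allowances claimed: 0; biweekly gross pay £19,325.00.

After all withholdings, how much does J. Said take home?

£10,882.51

Earnings Tax: taxable = £19,325.00
  £2,756.00 + 38.48% × (£19,325.00 − £12,000.00) = £2,756.00 + 38.48% × £7,325.00 = £5,574.66
Disability Insurance: 8.31% × £19,325.00 = £1,605.91
Health Levy: 6.53% × £19,325.00 = £1,261.92
Total withheld: £5,574.66 + £1,605.91 + £1,261.92 = £8,442.49
Net pay: £19,325.00 − £8,442.49 = £10,882.51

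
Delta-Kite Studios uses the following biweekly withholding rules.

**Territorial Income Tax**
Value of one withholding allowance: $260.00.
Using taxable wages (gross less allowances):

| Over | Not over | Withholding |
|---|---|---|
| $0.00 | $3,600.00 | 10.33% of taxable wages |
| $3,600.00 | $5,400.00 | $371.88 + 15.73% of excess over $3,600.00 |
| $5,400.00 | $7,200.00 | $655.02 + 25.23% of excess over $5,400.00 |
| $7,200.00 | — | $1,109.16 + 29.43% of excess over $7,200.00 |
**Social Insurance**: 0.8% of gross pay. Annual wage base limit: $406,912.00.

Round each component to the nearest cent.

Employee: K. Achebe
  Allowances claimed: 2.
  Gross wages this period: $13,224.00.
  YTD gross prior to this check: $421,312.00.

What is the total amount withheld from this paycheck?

$2,728.99

Territorial Income Tax: taxable = $13,224.00 − 2×$260.00 = $12,704.00
  $1,109.16 + 29.43% × ($12,704.00 − $7,200.00) = $1,109.16 + 29.43% × $5,504.00 = $2,728.99
Social Insurance: YTD $421,312.00 ≥ cap $406,912.00 → $0.00
Total: $2,728.99 + $0.00 = $2,728.99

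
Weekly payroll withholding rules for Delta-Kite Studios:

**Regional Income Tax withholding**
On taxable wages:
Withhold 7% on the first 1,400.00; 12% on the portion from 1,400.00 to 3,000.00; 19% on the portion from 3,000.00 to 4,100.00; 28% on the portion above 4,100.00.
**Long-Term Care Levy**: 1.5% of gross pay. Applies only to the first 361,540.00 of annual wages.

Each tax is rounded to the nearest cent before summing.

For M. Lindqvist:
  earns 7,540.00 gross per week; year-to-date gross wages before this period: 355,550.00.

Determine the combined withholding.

1,552.05

Regional Income Tax: taxable = 7,540.00
  499.00 + 28% × (7,540.00 − 4,100.00) = 499.00 + 28% × 3,440.00 = 1,462.20
Long-Term Care Levy: cap 361,540.00 − YTD 355,550.00 = 5,990.00 subject; 1.5% × 5,990.00 = 89.85
Total: 1,462.20 + 89.85 = 1,552.05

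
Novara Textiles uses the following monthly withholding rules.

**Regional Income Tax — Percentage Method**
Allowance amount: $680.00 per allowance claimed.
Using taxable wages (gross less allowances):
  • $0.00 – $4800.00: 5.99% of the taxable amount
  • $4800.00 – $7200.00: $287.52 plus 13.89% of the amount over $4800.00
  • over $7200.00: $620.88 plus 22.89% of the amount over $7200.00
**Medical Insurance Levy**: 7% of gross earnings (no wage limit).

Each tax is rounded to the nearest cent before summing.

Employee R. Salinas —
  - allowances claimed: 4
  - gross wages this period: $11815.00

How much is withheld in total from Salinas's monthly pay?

Regional Income Tax: taxable = $11815.00 − 4×$680.00 = $9095.00
  $620.88 + 22.89% × ($9095.00 − $7200.00) = $620.88 + 22.89% × $1895.00 = $1054.65
Medical Insurance Levy: 7% × $11815.00 = $827.05
Total: $1054.65 + $827.05 = $1881.70

$1881.70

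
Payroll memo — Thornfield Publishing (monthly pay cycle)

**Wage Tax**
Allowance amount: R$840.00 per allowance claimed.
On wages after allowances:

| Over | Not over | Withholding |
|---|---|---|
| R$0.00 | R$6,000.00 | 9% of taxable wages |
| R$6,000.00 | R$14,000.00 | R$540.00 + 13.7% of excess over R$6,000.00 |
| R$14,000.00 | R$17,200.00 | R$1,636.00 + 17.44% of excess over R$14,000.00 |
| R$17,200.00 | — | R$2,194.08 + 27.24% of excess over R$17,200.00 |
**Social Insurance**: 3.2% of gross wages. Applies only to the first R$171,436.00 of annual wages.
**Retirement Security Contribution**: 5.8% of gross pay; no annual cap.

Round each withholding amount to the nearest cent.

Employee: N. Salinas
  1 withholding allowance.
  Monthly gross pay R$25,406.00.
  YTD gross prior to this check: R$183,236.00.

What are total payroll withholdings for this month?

Wage Tax: taxable = R$25,406.00 − 1×R$840.00 = R$24,566.00
  R$2,194.08 + 27.24% × (R$24,566.00 − R$17,200.00) = R$2,194.08 + 27.24% × R$7,366.00 = R$4,200.58
Social Insurance: YTD R$183,236.00 ≥ cap R$171,436.00 → R$0.00
Retirement Security Contribution: 5.8% × R$25,406.00 = R$1,473.55
Total: R$4,200.58 + R$0.00 + R$1,473.55 = R$5,674.13

R$5,674.13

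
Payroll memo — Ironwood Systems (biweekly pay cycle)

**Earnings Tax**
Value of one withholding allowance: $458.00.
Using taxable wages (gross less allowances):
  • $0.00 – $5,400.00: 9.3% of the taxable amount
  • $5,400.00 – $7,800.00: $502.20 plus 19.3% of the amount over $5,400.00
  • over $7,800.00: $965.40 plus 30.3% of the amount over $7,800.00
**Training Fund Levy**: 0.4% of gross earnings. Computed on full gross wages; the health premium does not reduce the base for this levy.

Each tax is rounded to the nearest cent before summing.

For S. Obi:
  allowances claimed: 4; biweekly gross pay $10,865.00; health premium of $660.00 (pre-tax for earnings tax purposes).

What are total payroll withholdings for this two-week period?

$1,182.48

Earnings Tax: taxable = $10,865.00 − $660.00 − 4×$458.00 = $8,373.00
  $965.40 + 30.3% × ($8,373.00 − $7,800.00) = $965.40 + 30.3% × $573.00 = $1,139.02
Training Fund Levy: 0.4% × $10,865.00 = $43.46
Total: $1,139.02 + $43.46 = $1,182.48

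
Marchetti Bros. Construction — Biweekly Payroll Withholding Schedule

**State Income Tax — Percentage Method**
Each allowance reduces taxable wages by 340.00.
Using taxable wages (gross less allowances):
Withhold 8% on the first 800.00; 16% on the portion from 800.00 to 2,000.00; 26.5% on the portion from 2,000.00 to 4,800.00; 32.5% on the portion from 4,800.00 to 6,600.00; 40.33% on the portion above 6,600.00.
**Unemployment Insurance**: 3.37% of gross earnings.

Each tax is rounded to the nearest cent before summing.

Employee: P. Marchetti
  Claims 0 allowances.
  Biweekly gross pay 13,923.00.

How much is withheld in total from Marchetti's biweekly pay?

State Income Tax: taxable = 13,923.00
  1,583.00 + 40.33% × (13,923.00 − 6,600.00) = 1,583.00 + 40.33% × 7,323.00 = 4,536.37
Unemployment Insurance: 3.37% × 13,923.00 = 469.21
Total: 4,536.37 + 469.21 = 5,005.58

5,005.58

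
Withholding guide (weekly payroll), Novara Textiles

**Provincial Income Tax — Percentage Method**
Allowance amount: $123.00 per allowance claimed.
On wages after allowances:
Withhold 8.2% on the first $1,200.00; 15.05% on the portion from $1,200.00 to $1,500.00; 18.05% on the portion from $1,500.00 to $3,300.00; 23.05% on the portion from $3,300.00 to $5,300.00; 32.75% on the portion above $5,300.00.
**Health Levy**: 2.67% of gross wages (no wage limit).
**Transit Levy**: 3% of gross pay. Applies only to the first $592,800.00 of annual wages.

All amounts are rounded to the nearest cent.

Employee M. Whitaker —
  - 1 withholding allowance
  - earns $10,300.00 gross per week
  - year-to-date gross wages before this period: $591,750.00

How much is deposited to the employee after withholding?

Provincial Income Tax: taxable = $10,300.00 − 1×$123.00 = $10,177.00
  $929.45 + 32.75% × ($10,177.00 − $5,300.00) = $929.45 + 32.75% × $4,877.00 = $2,526.67
Health Levy: 2.67% × $10,300.00 = $275.01
Transit Levy: cap $592,800.00 − YTD $591,750.00 = $1,050.00 subject; 3% × $1,050.00 = $31.50
Total withheld: $2,526.67 + $275.01 + $31.50 = $2,833.18
Net pay: $10,300.00 − $2,833.18 = $7,466.82

$7,466.82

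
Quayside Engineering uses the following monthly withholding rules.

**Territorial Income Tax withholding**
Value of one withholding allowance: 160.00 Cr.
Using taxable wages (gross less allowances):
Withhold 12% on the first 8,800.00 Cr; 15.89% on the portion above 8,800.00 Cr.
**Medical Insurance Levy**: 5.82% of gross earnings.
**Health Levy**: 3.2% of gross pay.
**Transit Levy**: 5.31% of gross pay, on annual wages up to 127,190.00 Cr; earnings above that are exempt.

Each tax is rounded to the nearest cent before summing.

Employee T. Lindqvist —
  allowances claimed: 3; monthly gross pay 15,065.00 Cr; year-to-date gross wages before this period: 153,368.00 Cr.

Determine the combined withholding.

Territorial Income Tax: taxable = 15,065.00 Cr − 3×160.00 Cr = 14,585.00 Cr
  1,056.00 Cr + 15.89% × (14,585.00 Cr − 8,800.00 Cr) = 1,056.00 Cr + 15.89% × 5,785.00 Cr = 1,975.24 Cr
Medical Insurance Levy: 5.82% × 15,065.00 Cr = 876.78 Cr
Health Levy: 3.2% × 15,065.00 Cr = 482.08 Cr
Transit Levy: YTD 153,368.00 Cr ≥ cap 127,190.00 Cr → 0.00 Cr
Total: 1,975.24 Cr + 876.78 Cr + 482.08 Cr + 0.00 Cr = 3,334.10 Cr

3,334.10 Cr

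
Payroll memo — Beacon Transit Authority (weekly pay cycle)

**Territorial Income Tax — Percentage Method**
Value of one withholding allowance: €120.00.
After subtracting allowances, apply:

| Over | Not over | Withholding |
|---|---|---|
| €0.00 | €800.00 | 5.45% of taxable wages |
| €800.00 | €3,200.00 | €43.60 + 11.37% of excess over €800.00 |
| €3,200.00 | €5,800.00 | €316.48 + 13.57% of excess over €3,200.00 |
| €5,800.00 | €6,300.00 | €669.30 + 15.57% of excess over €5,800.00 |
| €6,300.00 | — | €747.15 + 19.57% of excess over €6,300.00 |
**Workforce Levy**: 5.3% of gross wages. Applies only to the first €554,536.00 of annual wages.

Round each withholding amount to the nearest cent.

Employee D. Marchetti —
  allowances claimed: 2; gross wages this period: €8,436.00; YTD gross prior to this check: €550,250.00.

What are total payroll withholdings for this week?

€1,345.36

Territorial Income Tax: taxable = €8,436.00 − 2×€120.00 = €8,196.00
  €747.15 + 19.57% × (€8,196.00 − €6,300.00) = €747.15 + 19.57% × €1,896.00 = €1,118.20
Workforce Levy: cap €554,536.00 − YTD €550,250.00 = €4,286.00 subject; 5.3% × €4,286.00 = €227.16
Total: €1,118.20 + €227.16 = €1,345.36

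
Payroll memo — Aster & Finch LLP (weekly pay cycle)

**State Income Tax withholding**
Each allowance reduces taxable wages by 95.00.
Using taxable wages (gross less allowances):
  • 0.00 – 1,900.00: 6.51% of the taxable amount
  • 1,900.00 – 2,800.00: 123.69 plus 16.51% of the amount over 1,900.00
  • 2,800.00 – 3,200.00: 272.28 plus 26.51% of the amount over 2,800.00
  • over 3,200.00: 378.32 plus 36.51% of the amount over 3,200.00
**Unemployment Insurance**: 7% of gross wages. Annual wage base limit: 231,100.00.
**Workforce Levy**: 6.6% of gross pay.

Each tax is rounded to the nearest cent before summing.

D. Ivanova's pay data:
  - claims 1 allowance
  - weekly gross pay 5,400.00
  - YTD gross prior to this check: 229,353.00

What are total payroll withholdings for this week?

1,625.55

State Income Tax: taxable = 5,400.00 − 1×95.00 = 5,305.00
  378.32 + 36.51% × (5,305.00 − 3,200.00) = 378.32 + 36.51% × 2,105.00 = 1,146.86
Unemployment Insurance: cap 231,100.00 − YTD 229,353.00 = 1,747.00 subject; 7% × 1,747.00 = 122.29
Workforce Levy: 6.6% × 5,400.00 = 356.40
Total: 1,146.86 + 122.29 + 356.40 = 1,625.55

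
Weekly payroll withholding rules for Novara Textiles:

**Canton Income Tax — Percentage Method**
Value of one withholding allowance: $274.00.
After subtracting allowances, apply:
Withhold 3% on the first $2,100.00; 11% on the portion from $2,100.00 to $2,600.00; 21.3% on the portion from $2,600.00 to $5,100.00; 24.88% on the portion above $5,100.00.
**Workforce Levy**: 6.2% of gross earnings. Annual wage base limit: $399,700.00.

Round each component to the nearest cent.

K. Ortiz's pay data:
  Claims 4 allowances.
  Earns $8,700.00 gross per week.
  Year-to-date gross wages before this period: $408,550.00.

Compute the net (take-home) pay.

Canton Income Tax: taxable = $8,700.00 − 4×$274.00 = $7,604.00
  $650.50 + 24.88% × ($7,604.00 − $5,100.00) = $650.50 + 24.88% × $2,504.00 = $1,273.50
Workforce Levy: YTD $408,550.00 ≥ cap $399,700.00 → $0.00
Total withheld: $1,273.50 + $0.00 = $1,273.50
Net pay: $8,700.00 − $1,273.50 = $7,426.50

$7,426.50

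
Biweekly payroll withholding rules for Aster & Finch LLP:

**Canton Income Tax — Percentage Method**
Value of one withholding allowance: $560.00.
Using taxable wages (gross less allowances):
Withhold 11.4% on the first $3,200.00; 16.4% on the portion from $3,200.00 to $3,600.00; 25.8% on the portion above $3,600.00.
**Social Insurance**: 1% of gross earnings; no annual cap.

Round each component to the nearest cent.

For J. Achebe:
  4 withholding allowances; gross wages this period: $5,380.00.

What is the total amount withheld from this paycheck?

Canton Income Tax: taxable = $5,380.00 − 4×$560.00 = $3,140.00
  11.4% × $3,140.00 = $357.96
Social Insurance: 1% × $5,380.00 = $53.80
Total: $357.96 + $53.80 = $411.76

$411.76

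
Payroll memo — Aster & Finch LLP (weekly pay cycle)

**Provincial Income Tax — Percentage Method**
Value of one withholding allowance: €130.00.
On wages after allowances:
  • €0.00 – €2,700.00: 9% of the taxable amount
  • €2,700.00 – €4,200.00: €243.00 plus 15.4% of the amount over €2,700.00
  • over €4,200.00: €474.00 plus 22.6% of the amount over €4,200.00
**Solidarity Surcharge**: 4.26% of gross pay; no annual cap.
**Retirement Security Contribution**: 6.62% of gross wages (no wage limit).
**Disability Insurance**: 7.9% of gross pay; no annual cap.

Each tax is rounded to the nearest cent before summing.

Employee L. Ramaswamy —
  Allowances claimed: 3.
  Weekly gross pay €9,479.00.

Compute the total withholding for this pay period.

€3,359.07

Provincial Income Tax: taxable = €9,479.00 − 3×€130.00 = €9,089.00
  €474.00 + 22.6% × (€9,089.00 − €4,200.00) = €474.00 + 22.6% × €4,889.00 = €1,578.91
Solidarity Surcharge: 4.26% × €9,479.00 = €403.81
Retirement Security Contribution: 6.62% × €9,479.00 = €627.51
Disability Insurance: 7.9% × €9,479.00 = €748.84
Total: €1,578.91 + €403.81 + €627.51 + €748.84 = €3,359.07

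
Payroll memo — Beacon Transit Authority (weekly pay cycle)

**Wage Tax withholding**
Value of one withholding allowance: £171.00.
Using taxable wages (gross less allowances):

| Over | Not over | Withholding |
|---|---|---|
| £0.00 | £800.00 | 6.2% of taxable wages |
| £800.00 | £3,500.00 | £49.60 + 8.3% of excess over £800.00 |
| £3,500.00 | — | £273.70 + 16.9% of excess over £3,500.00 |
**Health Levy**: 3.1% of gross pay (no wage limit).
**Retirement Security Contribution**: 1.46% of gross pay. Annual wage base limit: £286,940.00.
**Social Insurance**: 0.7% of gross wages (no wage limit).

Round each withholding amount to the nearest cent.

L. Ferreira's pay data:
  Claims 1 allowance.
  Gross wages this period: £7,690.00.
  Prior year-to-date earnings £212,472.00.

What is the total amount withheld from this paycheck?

£1,357.40

Wage Tax: taxable = £7,690.00 − 1×£171.00 = £7,519.00
  £273.70 + 16.9% × (£7,519.00 − £3,500.00) = £273.70 + 16.9% × £4,019.00 = £952.91
Health Levy: 3.1% × £7,690.00 = £238.39
Retirement Security Contribution: 1.46% × £7,690.00 = £112.27
Social Insurance: 0.7% × £7,690.00 = £53.83
Total: £952.91 + £238.39 + £112.27 + £53.83 = £1,357.40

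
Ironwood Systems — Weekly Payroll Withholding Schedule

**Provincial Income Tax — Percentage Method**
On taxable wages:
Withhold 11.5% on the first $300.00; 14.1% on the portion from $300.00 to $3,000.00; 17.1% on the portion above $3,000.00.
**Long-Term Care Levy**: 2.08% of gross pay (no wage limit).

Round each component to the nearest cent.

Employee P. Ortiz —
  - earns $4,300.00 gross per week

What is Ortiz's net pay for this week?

Provincial Income Tax: taxable = $4,300.00
  $415.20 + 17.1% × ($4,300.00 − $3,000.00) = $415.20 + 17.1% × $1,300.00 = $637.50
Long-Term Care Levy: 2.08% × $4,300.00 = $89.44
Total withheld: $637.50 + $89.44 = $726.94
Net pay: $4,300.00 − $726.94 = $3,573.06

$3,573.06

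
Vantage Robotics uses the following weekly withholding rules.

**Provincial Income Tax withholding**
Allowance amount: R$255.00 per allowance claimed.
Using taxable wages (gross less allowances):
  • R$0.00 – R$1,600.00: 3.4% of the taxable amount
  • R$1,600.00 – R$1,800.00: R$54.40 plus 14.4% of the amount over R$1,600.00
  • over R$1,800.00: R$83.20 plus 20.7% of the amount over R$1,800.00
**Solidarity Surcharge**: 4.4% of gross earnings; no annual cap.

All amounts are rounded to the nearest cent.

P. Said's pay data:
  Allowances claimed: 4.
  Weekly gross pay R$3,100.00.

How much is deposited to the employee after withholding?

R$2,822.44

Provincial Income Tax: taxable = R$3,100.00 − 4×R$255.00 = R$2,080.00
  R$83.20 + 20.7% × (R$2,080.00 − R$1,800.00) = R$83.20 + 20.7% × R$280.00 = R$141.16
Solidarity Surcharge: 4.4% × R$3,100.00 = R$136.40
Total withheld: R$141.16 + R$136.40 = R$277.56
Net pay: R$3,100.00 − R$277.56 = R$2,822.44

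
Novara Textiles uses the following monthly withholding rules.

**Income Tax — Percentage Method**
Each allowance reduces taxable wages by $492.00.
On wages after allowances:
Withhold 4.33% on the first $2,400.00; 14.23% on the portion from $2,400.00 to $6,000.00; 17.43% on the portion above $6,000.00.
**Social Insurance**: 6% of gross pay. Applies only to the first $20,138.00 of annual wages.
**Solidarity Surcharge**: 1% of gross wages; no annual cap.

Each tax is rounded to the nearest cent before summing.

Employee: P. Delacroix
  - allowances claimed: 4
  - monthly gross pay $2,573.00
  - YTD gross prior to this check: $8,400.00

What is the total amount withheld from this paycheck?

Income Tax: taxable = $2,573.00 − 4×$492.00 = $605.00
  4.33% × $605.00 = $26.20
Social Insurance: 6% × $2,573.00 = $154.38
Solidarity Surcharge: 1% × $2,573.00 = $25.73
Total: $26.20 + $154.38 + $25.73 = $206.31

$206.31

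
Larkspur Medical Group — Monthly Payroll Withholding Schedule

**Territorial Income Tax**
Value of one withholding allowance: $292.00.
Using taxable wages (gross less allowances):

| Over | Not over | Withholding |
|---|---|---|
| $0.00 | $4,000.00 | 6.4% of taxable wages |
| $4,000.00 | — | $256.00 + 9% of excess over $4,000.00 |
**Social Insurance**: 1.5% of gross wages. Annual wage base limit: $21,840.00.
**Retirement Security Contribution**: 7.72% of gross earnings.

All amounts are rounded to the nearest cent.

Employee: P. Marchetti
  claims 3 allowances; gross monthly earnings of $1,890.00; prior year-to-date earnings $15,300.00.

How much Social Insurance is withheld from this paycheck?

$28.35

Social Insurance: 1.5% × $1,890.00 = $28.35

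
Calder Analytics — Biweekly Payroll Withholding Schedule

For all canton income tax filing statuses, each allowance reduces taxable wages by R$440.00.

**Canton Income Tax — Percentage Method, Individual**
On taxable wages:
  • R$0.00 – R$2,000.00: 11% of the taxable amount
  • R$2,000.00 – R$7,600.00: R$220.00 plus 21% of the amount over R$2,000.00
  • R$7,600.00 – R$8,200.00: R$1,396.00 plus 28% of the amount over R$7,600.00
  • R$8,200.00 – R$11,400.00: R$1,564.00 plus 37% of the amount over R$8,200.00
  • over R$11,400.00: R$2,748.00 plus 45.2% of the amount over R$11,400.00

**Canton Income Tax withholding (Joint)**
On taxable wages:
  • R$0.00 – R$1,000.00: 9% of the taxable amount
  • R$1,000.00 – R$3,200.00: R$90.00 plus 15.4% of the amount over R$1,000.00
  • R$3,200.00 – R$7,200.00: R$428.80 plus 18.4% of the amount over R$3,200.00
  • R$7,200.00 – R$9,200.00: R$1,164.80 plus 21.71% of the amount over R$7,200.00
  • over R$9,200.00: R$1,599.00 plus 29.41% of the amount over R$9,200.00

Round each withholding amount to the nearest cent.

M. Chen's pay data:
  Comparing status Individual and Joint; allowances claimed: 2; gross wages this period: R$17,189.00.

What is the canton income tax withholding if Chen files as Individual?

Canton Income Tax (Individual): taxable = R$17,189.00 − 2×R$440.00 = R$16,309.00
  R$2,748.00 + 45.2% × (R$16,309.00 − R$11,400.00) = R$2,748.00 + 45.2% × R$4,909.00 = R$4,966.87

R$4,966.87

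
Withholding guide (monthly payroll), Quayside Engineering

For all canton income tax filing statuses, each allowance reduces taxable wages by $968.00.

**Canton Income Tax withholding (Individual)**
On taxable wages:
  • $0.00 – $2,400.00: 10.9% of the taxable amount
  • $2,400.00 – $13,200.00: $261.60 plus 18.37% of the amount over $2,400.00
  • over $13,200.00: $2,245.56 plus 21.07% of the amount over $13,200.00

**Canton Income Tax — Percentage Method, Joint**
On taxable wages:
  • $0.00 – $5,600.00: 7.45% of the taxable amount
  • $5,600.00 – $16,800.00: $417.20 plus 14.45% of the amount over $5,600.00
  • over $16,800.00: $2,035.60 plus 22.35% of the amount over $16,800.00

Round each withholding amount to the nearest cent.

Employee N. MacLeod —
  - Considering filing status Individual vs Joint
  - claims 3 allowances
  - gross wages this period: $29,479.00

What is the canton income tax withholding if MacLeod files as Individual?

Canton Income Tax (Individual): taxable = $29,479.00 − 3×$968.00 = $26,575.00
  $2,245.56 + 21.07% × ($26,575.00 − $13,200.00) = $2,245.56 + 21.07% × $13,375.00 = $5,063.67

$5,063.67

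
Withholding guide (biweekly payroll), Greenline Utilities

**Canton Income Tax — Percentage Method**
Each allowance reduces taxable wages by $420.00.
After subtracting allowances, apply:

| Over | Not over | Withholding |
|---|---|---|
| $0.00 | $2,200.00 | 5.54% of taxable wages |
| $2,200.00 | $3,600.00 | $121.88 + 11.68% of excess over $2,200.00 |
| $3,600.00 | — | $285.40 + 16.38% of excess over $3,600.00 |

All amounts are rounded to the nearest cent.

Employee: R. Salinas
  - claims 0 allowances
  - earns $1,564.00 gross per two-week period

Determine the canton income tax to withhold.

Canton Income Tax: taxable = $1,564.00
  5.54% × $1,564.00 = $86.65

$86.65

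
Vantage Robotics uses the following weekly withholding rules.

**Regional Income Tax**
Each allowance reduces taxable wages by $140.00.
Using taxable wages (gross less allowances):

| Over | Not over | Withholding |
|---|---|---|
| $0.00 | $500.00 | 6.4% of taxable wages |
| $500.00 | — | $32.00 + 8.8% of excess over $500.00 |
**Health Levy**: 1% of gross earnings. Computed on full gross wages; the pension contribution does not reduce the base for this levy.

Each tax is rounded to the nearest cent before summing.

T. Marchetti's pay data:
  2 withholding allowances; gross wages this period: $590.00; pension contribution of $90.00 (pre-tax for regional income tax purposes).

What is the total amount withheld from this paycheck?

Regional Income Tax: taxable = $590.00 − $90.00 − 2×$140.00 = $220.00
  6.4% × $220.00 = $14.08
Health Levy: 1% × $590.00 = $5.90
Total: $14.08 + $5.90 = $19.98

$19.98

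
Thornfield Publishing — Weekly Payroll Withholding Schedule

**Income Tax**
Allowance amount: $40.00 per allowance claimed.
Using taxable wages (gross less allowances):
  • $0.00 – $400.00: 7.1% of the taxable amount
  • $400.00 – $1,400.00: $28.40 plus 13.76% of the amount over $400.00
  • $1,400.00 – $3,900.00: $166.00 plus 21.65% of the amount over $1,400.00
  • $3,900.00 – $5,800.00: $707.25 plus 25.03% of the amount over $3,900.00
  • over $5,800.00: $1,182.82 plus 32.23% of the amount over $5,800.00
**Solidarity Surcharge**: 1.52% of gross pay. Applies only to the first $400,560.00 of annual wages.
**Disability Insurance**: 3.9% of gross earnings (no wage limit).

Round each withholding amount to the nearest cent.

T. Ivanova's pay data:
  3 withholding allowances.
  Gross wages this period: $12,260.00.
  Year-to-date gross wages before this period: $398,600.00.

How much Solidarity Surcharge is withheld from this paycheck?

Solidarity Surcharge: cap $400,560.00 − YTD $398,600.00 = $1,960.00 subject; 1.52% × $1,960.00 = $29.79

$29.79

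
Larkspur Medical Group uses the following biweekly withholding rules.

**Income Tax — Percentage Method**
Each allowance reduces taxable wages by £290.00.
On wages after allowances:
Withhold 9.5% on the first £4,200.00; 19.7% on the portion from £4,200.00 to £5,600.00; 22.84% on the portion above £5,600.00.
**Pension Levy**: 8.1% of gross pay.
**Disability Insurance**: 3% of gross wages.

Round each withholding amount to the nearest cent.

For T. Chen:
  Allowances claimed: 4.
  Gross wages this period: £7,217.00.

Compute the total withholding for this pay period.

£1,580.27

Income Tax: taxable = £7,217.00 − 4×£290.00 = £6,057.00
  £674.80 + 22.84% × (£6,057.00 − £5,600.00) = £674.80 + 22.84% × £457.00 = £779.18
Pension Levy: 8.1% × £7,217.00 = £584.58
Disability Insurance: 3% × £7,217.00 = £216.51
Total: £779.18 + £584.58 + £216.51 = £1,580.27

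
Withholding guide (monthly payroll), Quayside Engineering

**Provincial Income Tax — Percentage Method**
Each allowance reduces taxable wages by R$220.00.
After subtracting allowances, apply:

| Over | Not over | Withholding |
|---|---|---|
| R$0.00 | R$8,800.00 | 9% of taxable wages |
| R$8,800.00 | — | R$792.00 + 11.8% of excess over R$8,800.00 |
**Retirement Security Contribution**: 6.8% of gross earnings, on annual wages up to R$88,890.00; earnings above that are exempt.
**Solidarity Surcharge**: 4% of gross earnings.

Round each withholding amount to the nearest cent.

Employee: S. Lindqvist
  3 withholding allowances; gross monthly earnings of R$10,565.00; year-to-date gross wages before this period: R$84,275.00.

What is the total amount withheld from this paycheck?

Provincial Income Tax: taxable = R$10,565.00 − 3×R$220.00 = R$9,905.00
  R$792.00 + 11.8% × (R$9,905.00 − R$8,800.00) = R$792.00 + 11.8% × R$1,105.00 = R$922.39
Retirement Security Contribution: cap R$88,890.00 − YTD R$84,275.00 = R$4,615.00 subject; 6.8% × R$4,615.00 = R$313.82
Solidarity Surcharge: 4% × R$10,565.00 = R$422.60
Total: R$922.39 + R$313.82 + R$422.60 = R$1,658.81

R$1,658.81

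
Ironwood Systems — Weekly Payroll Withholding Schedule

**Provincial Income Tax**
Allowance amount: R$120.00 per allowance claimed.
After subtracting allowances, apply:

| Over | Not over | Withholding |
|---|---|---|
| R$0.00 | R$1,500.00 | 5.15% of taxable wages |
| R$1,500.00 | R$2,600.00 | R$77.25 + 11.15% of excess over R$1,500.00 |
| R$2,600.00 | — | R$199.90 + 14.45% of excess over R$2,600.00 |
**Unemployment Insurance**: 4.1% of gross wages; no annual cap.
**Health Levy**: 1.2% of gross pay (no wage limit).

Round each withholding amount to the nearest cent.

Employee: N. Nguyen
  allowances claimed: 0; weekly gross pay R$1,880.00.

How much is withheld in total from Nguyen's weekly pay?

R$219.26

Provincial Income Tax: taxable = R$1,880.00
  R$77.25 + 11.15% × (R$1,880.00 − R$1,500.00) = R$77.25 + 11.15% × R$380.00 = R$119.62
Unemployment Insurance: 4.1% × R$1,880.00 = R$77.08
Health Levy: 1.2% × R$1,880.00 = R$22.56
Total: R$119.62 + R$77.08 + R$22.56 = R$219.26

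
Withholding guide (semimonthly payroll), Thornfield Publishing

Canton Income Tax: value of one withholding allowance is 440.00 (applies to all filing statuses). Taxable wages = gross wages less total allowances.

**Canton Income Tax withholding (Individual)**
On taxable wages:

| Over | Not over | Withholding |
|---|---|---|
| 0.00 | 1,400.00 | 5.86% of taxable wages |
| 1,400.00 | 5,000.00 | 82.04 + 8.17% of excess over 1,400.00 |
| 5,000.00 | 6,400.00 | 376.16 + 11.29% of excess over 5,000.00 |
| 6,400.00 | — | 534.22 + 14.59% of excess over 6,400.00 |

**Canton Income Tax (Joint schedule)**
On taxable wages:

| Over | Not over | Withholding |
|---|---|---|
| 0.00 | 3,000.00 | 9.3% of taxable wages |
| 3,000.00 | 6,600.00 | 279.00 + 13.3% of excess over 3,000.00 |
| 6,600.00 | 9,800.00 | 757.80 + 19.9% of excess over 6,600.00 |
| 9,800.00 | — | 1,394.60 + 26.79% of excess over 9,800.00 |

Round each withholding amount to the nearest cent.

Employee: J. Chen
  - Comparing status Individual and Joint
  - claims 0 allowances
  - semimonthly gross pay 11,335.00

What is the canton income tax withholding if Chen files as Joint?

Canton Income Tax (Joint): taxable = 11,335.00
  1,394.60 + 26.79% × (11,335.00 − 9,800.00) = 1,394.60 + 26.79% × 1,535.00 = 1,805.83

1,805.83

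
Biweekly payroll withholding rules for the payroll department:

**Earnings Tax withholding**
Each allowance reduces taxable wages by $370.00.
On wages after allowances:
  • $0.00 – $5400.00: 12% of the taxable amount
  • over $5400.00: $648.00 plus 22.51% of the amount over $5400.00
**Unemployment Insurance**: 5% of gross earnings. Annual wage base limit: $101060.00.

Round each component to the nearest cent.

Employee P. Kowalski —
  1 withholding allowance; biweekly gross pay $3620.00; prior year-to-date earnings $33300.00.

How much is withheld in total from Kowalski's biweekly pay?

$571.00

Earnings Tax: taxable = $3620.00 − 1×$370.00 = $3250.00
  12% × $3250.00 = $390.00
Unemployment Insurance: 5% × $3620.00 = $181.00
Total: $390.00 + $181.00 = $571.00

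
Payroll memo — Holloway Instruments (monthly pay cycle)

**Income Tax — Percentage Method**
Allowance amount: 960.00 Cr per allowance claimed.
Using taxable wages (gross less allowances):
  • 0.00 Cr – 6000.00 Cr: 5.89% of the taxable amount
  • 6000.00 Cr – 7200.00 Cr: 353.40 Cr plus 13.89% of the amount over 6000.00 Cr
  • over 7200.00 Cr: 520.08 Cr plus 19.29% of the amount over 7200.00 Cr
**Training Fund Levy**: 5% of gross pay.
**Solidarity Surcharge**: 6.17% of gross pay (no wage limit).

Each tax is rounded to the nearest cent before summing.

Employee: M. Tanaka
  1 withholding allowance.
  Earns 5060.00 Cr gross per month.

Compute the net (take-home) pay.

4253.31 Cr

Income Tax: taxable = 5060.00 Cr − 1×960.00 Cr = 4100.00 Cr
  5.89% × 4100.00 Cr = 241.49 Cr
Training Fund Levy: 5% × 5060.00 Cr = 253.00 Cr
Solidarity Surcharge: 6.17% × 5060.00 Cr = 312.20 Cr
Total withheld: 241.49 Cr + 253.00 Cr + 312.20 Cr = 806.69 Cr
Net pay: 5060.00 Cr − 806.69 Cr = 4253.31 Cr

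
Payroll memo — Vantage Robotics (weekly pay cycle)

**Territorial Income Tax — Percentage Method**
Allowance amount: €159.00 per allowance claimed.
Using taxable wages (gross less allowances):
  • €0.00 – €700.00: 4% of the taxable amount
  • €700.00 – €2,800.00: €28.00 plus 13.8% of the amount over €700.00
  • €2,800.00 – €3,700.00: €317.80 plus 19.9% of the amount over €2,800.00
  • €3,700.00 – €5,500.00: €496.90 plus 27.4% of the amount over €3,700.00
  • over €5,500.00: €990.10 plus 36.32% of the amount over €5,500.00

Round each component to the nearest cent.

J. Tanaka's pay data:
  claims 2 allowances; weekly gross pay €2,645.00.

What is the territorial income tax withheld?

€252.53

Territorial Income Tax: taxable = €2,645.00 − 2×€159.00 = €2,327.00
  €28.00 + 13.8% × (€2,327.00 − €700.00) = €28.00 + 13.8% × €1,627.00 = €252.53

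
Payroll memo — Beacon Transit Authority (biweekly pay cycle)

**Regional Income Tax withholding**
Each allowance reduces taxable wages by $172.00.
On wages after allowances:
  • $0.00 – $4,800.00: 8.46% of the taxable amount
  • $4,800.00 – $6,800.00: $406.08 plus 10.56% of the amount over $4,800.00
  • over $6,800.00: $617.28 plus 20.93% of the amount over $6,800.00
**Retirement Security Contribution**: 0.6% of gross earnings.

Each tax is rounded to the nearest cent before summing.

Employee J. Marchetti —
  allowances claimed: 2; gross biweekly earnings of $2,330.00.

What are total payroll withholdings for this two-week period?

$182.00

Regional Income Tax: taxable = $2,330.00 − 2×$172.00 = $1,986.00
  8.46% × $1,986.00 = $168.02
Retirement Security Contribution: 0.6% × $2,330.00 = $13.98
Total: $168.02 + $13.98 = $182.00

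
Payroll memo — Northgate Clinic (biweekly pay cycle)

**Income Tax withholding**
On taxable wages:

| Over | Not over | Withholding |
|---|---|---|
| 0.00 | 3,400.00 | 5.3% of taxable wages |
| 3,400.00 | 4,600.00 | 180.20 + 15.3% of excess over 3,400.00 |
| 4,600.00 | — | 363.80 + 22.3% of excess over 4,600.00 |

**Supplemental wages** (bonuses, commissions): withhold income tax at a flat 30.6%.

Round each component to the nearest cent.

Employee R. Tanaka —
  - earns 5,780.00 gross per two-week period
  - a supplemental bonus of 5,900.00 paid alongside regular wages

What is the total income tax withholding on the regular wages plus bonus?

Income Tax: taxable = 5,780.00
  363.80 + 22.3% × (5,780.00 − 4,600.00) = 363.80 + 22.3% × 1,180.00 = 626.94
Supplemental (30.6% flat on bonus): 30.6% × 5,900.00 = 1,805.40
Total income tax: 626.94 + 1,805.40 = 2,432.34

2,432.34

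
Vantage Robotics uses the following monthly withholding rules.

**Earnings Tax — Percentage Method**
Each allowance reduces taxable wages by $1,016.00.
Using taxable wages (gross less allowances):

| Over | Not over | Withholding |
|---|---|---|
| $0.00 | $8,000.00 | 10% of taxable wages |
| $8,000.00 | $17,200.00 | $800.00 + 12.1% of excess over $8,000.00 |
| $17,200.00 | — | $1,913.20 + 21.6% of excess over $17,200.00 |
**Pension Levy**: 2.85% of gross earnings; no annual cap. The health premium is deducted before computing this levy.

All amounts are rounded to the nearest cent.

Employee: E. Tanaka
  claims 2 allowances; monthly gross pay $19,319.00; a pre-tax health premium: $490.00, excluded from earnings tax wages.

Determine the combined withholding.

Earnings Tax: taxable = $19,319.00 − $490.00 − 2×$1,016.00 = $16,797.00
  $800.00 + 12.1% × ($16,797.00 − $8,000.00) = $800.00 + 12.1% × $8,797.00 = $1,864.44
Pension Levy: 2.85% × $18,829.00 = $536.63
Total: $1,864.44 + $536.63 = $2,401.07

$2,401.07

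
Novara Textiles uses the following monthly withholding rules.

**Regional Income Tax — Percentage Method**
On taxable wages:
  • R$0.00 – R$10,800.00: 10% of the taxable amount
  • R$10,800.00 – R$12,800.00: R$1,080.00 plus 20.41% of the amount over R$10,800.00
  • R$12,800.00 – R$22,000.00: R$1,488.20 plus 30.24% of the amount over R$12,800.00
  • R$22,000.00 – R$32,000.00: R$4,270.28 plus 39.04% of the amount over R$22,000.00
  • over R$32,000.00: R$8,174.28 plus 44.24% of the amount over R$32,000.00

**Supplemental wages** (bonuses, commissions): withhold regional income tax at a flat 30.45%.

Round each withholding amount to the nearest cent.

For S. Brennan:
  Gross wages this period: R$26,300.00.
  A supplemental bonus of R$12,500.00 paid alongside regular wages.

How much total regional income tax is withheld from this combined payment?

Regional Income Tax: taxable = R$26,300.00
  R$4,270.28 + 39.04% × (R$26,300.00 − R$22,000.00) = R$4,270.28 + 39.04% × R$4,300.00 = R$5,949.00
Supplemental (30.45% flat on bonus): 30.45% × R$12,500.00 = R$3,806.25
Total regional income tax: R$5,949.00 + R$3,806.25 = R$9,755.25

R$9,755.25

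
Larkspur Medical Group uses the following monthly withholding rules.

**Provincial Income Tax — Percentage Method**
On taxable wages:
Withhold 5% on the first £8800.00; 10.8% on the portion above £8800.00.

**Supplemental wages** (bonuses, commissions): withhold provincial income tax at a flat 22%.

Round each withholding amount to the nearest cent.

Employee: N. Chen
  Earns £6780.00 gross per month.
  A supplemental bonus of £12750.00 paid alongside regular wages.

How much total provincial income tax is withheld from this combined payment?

£3144.00

Provincial Income Tax: taxable = £6780.00
  5% × £6780.00 = £339.00
Supplemental (22% flat on bonus): 22% × £12750.00 = £2805.00
Total provincial income tax: £339.00 + £2805.00 = £3144.00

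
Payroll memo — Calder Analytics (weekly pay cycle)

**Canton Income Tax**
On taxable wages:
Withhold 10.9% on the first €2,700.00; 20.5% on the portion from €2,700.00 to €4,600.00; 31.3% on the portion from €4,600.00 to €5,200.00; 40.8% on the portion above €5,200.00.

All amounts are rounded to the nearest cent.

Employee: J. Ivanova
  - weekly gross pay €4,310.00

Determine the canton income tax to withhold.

Canton Income Tax: taxable = €4,310.00
  €294.30 + 20.5% × (€4,310.00 − €2,700.00) = €294.30 + 20.5% × €1,610.00 = €624.35

€624.35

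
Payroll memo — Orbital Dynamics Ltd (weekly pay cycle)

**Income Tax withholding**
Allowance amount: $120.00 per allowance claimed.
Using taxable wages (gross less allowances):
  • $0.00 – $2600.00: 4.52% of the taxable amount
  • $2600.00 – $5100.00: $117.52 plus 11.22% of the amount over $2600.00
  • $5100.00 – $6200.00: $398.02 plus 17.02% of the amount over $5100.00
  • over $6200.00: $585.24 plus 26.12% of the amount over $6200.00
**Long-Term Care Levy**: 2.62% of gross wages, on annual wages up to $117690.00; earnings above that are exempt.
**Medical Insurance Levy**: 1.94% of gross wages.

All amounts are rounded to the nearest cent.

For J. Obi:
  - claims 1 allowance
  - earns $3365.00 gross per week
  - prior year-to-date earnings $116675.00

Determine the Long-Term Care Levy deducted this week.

Long-Term Care Levy: cap $117690.00 − YTD $116675.00 = $1015.00 subject; 2.62% × $1015.00 = $26.59

$26.59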